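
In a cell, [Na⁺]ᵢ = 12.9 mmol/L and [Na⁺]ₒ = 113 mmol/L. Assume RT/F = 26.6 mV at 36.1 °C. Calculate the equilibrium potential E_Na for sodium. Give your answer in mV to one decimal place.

E = (26.6/z) · ln([Na⁺]_out/[Na⁺]_in) with z = +1.
= (26.6/1) · ln(113/12.9) = 26.60 · ln(8.76)
= 26.60 · (2.1702) = 57.73 mV

57.7 mV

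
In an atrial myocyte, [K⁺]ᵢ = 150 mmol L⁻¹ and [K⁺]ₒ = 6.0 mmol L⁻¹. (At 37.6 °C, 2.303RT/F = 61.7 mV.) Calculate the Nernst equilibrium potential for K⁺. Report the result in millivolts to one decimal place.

E = (61.7/z) · log₁₀([K⁺]_out/[K⁺]_in) with z = +1.
= (61.7/1) · log₁₀(6.0/150) = 61.70 · log₁₀(0.04)
= 61.70 · (-1.3979) = -86.25 mV

-86.3 mV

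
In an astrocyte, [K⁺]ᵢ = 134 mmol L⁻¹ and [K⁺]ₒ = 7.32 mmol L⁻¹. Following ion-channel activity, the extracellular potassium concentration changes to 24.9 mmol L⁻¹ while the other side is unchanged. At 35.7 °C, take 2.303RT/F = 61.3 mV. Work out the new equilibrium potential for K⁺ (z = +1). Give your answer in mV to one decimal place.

-44.8 mV

After the shift: [K⁺]_out = 24.9, [K⁺]_in = 134 mmol L⁻¹.
E_new = (61.3/1)·log₁₀(24.9/134) = 61.30 · (-0.7309) = -44.80 mV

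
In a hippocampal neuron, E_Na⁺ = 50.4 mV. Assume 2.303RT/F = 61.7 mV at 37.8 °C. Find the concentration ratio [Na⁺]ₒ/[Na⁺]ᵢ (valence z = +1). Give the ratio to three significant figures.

6.56

log₁₀([out]/[in]) = E·z/(61.7) = 50.4 × 1 / 61.7 = 0.8169
[out]/[in] = 10^(0.8169) = 6.559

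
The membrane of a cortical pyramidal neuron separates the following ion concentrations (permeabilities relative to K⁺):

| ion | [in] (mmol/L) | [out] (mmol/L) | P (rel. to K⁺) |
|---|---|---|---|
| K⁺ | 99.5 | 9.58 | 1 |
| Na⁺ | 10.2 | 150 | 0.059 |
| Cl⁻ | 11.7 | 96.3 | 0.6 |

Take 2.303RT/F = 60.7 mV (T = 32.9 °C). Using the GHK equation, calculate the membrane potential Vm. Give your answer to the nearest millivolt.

Vm = 60.7 · log₁₀[(Σ P·[cation]ₒ + Σ P·[anion]ᵢ) / (Σ P·[cation]ᵢ + Σ P·[anion]ₒ)]
Numerator = 1×9.58 + 0.059×150 + 0.6×11.7 = 25.45
Denominator = 1×99.5 + 0.059×10.2 + 0.6×96.3 = 157.9
Vm = 60.7 · log₁₀(0.1612) = 60.7 × (-0.7926) = -48.11 mV

-48 mV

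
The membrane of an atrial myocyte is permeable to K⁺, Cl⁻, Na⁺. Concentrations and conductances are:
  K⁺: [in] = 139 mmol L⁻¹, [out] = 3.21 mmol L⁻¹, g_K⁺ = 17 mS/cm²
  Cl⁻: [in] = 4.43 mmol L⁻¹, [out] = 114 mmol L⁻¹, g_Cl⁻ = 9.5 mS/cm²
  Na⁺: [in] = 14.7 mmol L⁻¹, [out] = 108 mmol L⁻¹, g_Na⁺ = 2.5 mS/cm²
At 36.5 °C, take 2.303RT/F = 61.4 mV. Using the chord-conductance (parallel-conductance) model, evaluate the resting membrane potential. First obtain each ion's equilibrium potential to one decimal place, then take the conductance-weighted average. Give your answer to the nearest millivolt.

E_K⁺ = (61.4/1)·log₁₀(3.21/139) = -100.5 mV
E_Cl⁻ = (61.4/-1)·log₁₀(114/4.43) = -86.6 mV
E_Na⁺ = (61.4/1)·log₁₀(108/14.7) = 53.2 mV
Vm = (Σ gᵢEᵢ)/(Σ gᵢ) = (17·-100.5 + 9.5·-86.6 + 2.5·53.2) / (17 + 9.5 + 2.5)
= -2398.20 / 29 = -82.70 mV

-83 mV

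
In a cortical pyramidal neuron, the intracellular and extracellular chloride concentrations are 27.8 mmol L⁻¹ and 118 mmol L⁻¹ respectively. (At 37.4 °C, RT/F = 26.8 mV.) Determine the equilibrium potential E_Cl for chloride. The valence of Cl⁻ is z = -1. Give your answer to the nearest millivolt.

-39 mV

E = (26.8/z) · ln([Cl⁻]_out/[Cl⁻]_in) with z = -1.
For an anion, dividing by z = -1 reverses the sign.
= (26.8/-1) · ln(118/27.8) = -26.80 · ln(4.245)
= -26.80 · (1.4456) = -38.74 mV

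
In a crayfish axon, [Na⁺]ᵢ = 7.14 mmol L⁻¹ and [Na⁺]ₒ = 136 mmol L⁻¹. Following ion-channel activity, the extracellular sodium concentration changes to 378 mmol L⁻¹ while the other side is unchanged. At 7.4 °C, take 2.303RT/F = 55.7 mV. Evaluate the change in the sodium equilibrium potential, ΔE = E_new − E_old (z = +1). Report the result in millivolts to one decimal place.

E_old = (55.7/1)·log₁₀(136/7.14) = 71.29 mV
E_new = (55.7/1)·log₁₀(378/7.14) = 96.02 mV
ΔE = 96.02 − (71.29) = 24.73 mV

24.7 mV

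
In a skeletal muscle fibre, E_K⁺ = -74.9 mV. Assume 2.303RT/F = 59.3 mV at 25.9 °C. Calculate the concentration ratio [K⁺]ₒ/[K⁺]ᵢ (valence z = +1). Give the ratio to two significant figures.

log₁₀([out]/[in]) = E·z/(59.3) = -74.9 × 1 / 59.3 = -1.2631
[out]/[in] = 10^(-1.2631) = 0.05457

0.055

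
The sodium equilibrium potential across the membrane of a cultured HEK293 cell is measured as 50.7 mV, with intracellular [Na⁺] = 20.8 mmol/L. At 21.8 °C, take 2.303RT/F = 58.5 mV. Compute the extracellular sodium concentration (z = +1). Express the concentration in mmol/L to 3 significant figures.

153 mmol/L

Nernst: E = (58.5/1) · log₁₀([out]/[in]), so log₁₀([out]/[in]) = 50.7 × 1 / 58.5 = 0.8667.
[out]/[in] = 10^(0.8667) = 7.356.
[out] = 7.356 × 20.8 = 153 mmol/L.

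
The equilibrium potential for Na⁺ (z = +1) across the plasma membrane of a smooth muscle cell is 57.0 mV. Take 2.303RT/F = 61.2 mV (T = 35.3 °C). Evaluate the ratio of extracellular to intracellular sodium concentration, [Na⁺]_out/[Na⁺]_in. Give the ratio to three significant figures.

8.54

log₁₀([out]/[in]) = E·z/(61.2) = 57.0 × 1 / 61.2 = 0.9314
[out]/[in] = 10^(0.9314) = 8.538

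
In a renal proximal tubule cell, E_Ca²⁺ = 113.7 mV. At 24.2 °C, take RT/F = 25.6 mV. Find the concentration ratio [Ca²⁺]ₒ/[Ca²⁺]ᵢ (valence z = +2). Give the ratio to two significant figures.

7200

ln([out]/[in]) = E·z/(25.6) = 113.7 × 2 / 25.6 = 8.8828
[out]/[in] = e^(8.8828) = 7207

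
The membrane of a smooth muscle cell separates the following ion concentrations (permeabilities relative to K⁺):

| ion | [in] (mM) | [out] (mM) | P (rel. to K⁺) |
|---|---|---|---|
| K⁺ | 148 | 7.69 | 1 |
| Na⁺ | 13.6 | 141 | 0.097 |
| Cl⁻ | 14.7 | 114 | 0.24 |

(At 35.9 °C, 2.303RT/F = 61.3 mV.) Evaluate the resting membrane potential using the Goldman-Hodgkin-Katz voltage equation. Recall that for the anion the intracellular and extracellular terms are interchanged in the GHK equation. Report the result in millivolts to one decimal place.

Vm = 61.3 · log₁₀[(Σ P·[cation]ₒ + Σ P·[anion]ᵢ) / (Σ P·[cation]ᵢ + Σ P·[anion]ₒ)]
Numerator = 1×7.69 + 0.097×141 + 0.24×14.7 = 24.89
Denominator = 1×148 + 0.097×13.6 + 0.24×114 = 176.7
Vm = 61.3 · log₁₀(0.14091) = 61.3 × (-0.8511) = -52.17 mV

-52.2 mV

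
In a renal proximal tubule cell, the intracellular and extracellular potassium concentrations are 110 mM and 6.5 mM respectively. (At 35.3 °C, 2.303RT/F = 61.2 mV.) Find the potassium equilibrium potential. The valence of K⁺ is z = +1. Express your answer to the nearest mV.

E = (61.2/z) · log₁₀([K⁺]_out/[K⁺]_in) with z = +1.
= (61.2/1) · log₁₀(6.5/110) = 61.20 · log₁₀(0.05909)
= 61.20 · (-1.2285) = -75.18 mV

-75 mV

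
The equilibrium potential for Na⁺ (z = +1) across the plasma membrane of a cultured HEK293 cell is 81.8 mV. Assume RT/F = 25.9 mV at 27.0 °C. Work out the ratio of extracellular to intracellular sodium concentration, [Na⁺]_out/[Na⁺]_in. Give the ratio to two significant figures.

24

ln([out]/[in]) = E·z/(25.9) = 81.8 × 1 / 25.9 = 3.1583
[out]/[in] = e^(3.1583) = 23.53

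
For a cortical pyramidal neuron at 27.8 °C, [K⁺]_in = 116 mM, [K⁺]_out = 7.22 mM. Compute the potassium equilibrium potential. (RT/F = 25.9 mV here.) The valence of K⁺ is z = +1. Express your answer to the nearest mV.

E = (25.9/z) · ln([K⁺]_out/[K⁺]_in) with z = +1.
= (25.9/1) · ln(7.22/116) = 25.90 · ln(0.06224)
= 25.90 · (-2.7767) = -71.92 mV

-72 mV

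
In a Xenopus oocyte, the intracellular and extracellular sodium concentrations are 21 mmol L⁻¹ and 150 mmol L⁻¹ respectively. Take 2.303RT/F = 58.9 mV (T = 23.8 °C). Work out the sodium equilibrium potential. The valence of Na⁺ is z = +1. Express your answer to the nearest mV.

50 mV

E = (58.9/z) · log₁₀([Na⁺]_out/[Na⁺]_in) with z = +1.
= (58.9/1) · log₁₀(150/21) = 58.90 · log₁₀(7.143)
= 58.90 · (0.8539) = 50.29 mV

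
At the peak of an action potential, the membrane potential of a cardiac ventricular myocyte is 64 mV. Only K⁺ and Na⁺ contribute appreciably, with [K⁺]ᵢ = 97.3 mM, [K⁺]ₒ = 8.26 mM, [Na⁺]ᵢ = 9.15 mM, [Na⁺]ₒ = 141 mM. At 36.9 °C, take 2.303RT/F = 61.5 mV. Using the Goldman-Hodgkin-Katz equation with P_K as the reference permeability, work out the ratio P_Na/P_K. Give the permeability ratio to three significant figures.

Let α = P_Na/P_K. GHK: Vm = 61.5·log₁₀[(Kₒ + α·Naₒ)/(Kᵢ + α·Naᵢ)].
10^(Vm/61.5) = 10^(64.0/61.5) = 10.981
So 10.981·(Kᵢ + α·Naᵢ) = Kₒ + α·Naₒ → α = (10.981·97.3 − 8.26) / (141.0 − 10.981·9.15)
α = (1068 − 8.26) / (141.0 − 100.5) = 1060/40.52 = 26.16

26.2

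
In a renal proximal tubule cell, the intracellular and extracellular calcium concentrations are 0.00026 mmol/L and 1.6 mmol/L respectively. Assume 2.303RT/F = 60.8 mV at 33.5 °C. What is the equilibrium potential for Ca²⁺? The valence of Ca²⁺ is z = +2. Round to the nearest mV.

E = (60.8/z) · log₁₀([Ca²⁺]_out/[Ca²⁺]_in) with z = +2.
= (60.8/2) · log₁₀(1.6/0.00026) = 30.40 · log₁₀(6154)
= 30.40 · (3.7891) = 115.19 mV

115 mV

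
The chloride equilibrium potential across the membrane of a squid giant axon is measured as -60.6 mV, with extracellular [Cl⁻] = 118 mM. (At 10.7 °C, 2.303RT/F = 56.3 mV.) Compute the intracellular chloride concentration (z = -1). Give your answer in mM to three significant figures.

Nernst: E = (56.3/-1) · log₁₀([out]/[in]), so log₁₀([out]/[in]) = -60.6 × -1 / 56.3 = 1.0764.
[out]/[in] = 10^(1.0764) = 11.92.
[in] = 118 / 11.92 = 9.897 mM.

9.90 mM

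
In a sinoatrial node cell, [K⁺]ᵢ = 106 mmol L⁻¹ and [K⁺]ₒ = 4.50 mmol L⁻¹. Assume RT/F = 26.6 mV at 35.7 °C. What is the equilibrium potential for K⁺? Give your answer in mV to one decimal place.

-84.0 mV

E = (26.6/z) · ln([K⁺]_out/[K⁺]_in) with z = +1.
= (26.6/1) · ln(4.50/106) = 26.60 · ln(0.04245)
= 26.60 · (-3.1594) = -84.04 mV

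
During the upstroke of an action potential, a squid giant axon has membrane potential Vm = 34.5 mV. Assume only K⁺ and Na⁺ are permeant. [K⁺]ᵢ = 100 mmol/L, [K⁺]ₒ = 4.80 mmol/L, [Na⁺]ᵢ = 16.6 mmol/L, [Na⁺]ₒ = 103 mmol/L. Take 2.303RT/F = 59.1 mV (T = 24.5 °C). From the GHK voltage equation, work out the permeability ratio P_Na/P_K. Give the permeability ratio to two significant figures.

Let α = P_Na/P_K. GHK: Vm = 59.1·log₁₀[(Kₒ + α·Naₒ)/(Kᵢ + α·Naᵢ)].
10^(Vm/59.1) = 10^(34.5/59.1) = 3.8349
So 3.8349·(Kᵢ + α·Naᵢ) = Kₒ + α·Naₒ → α = (3.8349·100.0 − 4.8) / (103.0 − 3.8349·16.6)
α = (383.5 − 4.8) / (103.0 − 63.66) = 378.7/39.34 = 9.626

9.6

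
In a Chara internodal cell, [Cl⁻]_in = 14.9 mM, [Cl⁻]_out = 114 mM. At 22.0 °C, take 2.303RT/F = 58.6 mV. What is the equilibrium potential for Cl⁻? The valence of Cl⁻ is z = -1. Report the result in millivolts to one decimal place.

-51.8 mV

E = (58.6/z) · log₁₀([Cl⁻]_out/[Cl⁻]_in) with z = -1.
For an anion, dividing by z = -1 reverses the sign.
= (58.6/-1) · log₁₀(114/14.9) = -58.60 · log₁₀(7.651)
= -58.60 · (0.8837) = -51.79 mV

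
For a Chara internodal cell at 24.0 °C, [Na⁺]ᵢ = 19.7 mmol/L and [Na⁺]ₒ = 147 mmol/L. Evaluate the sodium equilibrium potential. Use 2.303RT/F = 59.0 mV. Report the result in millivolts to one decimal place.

51.5 mV

E = (59.0/z) · log₁₀([Na⁺]_out/[Na⁺]_in) with z = +1.
= (59.0/1) · log₁₀(147/19.7) = 59.00 · log₁₀(7.462)
= 59.00 · (0.8729) = 51.50 mV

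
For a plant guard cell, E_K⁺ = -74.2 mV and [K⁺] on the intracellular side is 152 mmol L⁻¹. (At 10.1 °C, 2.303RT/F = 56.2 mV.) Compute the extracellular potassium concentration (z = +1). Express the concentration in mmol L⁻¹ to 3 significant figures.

7.27 mmol L⁻¹

Nernst: E = (56.2/1) · log₁₀([out]/[in]), so log₁₀([out]/[in]) = -74.2 × 1 / 56.2 = -1.3203.
[out]/[in] = 10^(-1.3203) = 0.04783.
[out] = 0.04783 × 152 = 7.27 mmol L⁻¹.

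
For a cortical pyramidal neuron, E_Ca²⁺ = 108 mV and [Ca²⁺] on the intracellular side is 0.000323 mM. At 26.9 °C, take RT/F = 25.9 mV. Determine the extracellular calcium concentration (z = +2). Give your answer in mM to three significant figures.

Nernst: E = (25.9/2) · ln([out]/[in]), so ln([out]/[in]) = 108.0 × 2 / 25.9 = 8.3398.
[out]/[in] = e^(8.3398) = 4187.
[out] = 4187 × 0.000323 = 1.352 mM.

1.35 mM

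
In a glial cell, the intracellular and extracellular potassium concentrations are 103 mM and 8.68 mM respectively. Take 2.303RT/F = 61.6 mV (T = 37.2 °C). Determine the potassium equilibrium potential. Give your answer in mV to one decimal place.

E = (61.6/z) · log₁₀([K⁺]_out/[K⁺]_in) with z = +1.
= (61.6/1) · log₁₀(8.68/103) = 61.60 · log₁₀(0.08427)
= 61.60 · (-1.0743) = -66.18 mV

-66.2 mV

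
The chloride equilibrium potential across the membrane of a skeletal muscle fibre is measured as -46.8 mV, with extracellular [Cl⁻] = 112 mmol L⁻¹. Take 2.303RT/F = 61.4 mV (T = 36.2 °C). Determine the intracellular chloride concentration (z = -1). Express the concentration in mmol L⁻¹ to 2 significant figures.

Nernst: E = (61.4/-1) · log₁₀([out]/[in]), so log₁₀([out]/[in]) = -46.8 × -1 / 61.4 = 0.7622.
[out]/[in] = 10^(0.7622) = 5.784.
[in] = 112 / 5.784 = 19.36 mmol L⁻¹.

19 mmol L⁻¹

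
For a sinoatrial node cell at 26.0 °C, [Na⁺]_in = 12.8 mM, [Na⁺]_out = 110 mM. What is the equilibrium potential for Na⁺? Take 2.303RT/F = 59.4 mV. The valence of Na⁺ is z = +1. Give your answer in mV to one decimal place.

55.5 mV

E = (59.4/z) · log₁₀([Na⁺]_out/[Na⁺]_in) with z = +1.
= (59.4/1) · log₁₀(110/12.8) = 59.40 · log₁₀(8.594)
= 59.40 · (0.9342) = 55.49 mV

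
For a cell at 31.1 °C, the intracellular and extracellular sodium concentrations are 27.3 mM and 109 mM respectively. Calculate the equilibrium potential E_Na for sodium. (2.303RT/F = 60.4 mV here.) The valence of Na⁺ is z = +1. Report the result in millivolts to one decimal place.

36.3 mV

E = (60.4/z) · log₁₀([Na⁺]_out/[Na⁺]_in) with z = +1.
= (60.4/1) · log₁₀(109/27.3) = 60.40 · log₁₀(3.993)
= 60.40 · (0.6013) = 36.32 mV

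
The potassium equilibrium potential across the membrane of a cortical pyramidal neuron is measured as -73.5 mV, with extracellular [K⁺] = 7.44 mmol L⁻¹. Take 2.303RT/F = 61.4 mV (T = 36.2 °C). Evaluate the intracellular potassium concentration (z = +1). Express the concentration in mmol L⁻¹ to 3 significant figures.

117 mmol L⁻¹

Nernst: E = (61.4/1) · log₁₀([out]/[in]), so log₁₀([out]/[in]) = -73.5 × 1 / 61.4 = -1.1971.
[out]/[in] = 10^(-1.1971) = 0.06352.
[in] = 7.44 / 0.06352 = 117.1 mmol L⁻¹.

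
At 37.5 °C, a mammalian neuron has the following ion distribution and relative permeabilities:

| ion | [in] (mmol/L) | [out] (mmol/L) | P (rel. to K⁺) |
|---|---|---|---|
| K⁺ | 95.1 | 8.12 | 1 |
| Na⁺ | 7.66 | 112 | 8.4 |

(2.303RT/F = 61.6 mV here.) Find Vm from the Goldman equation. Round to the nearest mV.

Vm = 61.6 · log₁₀[(Σ P·[cation]ₒ + Σ P·[anion]ᵢ) / (Σ P·[cation]ᵢ + Σ P·[anion]ₒ)]
Numerator = 1×8.12 + 8.4×112 = 948.9
Denominator = 1×95.1 + 8.4×7.66 = 159.4
Vm = 61.6 · log₁₀(5.9514) = 61.6 × (0.7746) = 47.72 mV

48 mV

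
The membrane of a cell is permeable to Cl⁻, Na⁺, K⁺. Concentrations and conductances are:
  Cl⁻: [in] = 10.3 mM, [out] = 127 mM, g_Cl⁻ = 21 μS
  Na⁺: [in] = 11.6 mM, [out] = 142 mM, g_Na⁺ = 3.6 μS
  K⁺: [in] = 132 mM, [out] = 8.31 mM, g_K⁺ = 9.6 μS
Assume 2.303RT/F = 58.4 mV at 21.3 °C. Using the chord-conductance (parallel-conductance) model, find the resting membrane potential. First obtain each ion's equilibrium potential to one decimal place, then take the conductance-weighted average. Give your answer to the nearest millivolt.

-52 mV

E_Cl⁻ = (58.4/-1)·log₁₀(127/10.3) = -63.7 mV
E_Na⁺ = (58.4/1)·log₁₀(142/11.6) = 63.5 mV
E_K⁺ = (58.4/1)·log₁₀(8.31/132) = -70.1 mV
Vm = (Σ gᵢEᵢ)/(Σ gᵢ) = (21·-63.7 + 3.6·63.5 + 9.6·-70.1) / (21 + 3.6 + 9.6)
= -1782.06 / 34.2 = -52.11 mV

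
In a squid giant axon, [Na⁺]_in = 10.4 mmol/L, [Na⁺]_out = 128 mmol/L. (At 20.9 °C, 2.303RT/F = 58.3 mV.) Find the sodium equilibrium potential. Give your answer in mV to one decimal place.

E = (58.3/z) · log₁₀([Na⁺]_out/[Na⁺]_in) with z = +1.
= (58.3/1) · log₁₀(128/10.4) = 58.30 · log₁₀(12.31)
= 58.30 · (1.0902) = 63.56 mV

63.6 mV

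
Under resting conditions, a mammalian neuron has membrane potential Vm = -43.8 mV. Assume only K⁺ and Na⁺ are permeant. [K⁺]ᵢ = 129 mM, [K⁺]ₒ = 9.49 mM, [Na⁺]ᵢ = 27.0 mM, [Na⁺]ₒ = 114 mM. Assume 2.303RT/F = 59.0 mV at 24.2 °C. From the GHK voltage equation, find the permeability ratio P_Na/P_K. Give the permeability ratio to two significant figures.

0.13

Let α = P_Na/P_K. GHK: Vm = 59.0·log₁₀[(Kₒ + α·Naₒ)/(Kᵢ + α·Naᵢ)].
10^(Vm/59.0) = 10^(-43.8/59.0) = 0.18098
So 0.18098·(Kᵢ + α·Naᵢ) = Kₒ + α·Naₒ → α = (0.18098·129.0 − 9.49) / (114.0 − 0.18098·27.0)
α = (23.35 − 9.49) / (114.0 − 4.886) = 13.86/109.1 = 0.127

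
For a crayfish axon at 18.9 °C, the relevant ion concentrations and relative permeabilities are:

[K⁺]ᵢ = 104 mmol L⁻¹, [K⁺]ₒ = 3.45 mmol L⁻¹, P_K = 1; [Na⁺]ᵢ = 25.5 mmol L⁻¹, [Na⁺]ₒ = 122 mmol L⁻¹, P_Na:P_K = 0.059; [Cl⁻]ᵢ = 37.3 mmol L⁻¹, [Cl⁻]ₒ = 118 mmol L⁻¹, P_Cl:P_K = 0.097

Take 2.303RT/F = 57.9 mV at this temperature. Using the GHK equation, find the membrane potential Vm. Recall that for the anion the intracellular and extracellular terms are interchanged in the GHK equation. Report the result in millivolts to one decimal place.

-52.9 mV

Vm = 57.9 · log₁₀[(Σ P·[cation]ₒ + Σ P·[anion]ᵢ) / (Σ P·[cation]ᵢ + Σ P·[anion]ₒ)]
Numerator = 1×3.45 + 0.059×122 + 0.097×37.3 = 14.27
Denominator = 1×104 + 0.059×25.5 + 0.097×118 = 117
Vm = 57.9 · log₁₀(0.12198) = 57.9 × (-0.9137) = -52.90 mV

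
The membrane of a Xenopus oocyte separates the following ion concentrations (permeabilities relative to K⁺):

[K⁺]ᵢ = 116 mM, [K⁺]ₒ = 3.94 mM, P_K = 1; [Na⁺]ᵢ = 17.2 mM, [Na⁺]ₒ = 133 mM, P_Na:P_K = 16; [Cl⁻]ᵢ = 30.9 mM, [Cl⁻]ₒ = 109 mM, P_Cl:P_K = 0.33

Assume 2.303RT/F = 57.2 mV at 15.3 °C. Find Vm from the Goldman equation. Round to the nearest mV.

40 mV

Vm = 57.2 · log₁₀[(Σ P·[cation]ₒ + Σ P·[anion]ᵢ) / (Σ P·[cation]ᵢ + Σ P·[anion]ₒ)]
Numerator = 1×3.94 + 16×133 + 0.33×30.9 = 2142
Denominator = 1×116 + 16×17.2 + 0.33×109 = 427.2
Vm = 57.2 · log₁₀(5.0147) = 57.2 × (0.7002) = 40.05 mV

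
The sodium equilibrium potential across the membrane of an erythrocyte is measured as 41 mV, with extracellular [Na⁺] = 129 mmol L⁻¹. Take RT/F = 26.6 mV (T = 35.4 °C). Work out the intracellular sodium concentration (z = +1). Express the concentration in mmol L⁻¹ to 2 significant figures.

28 mmol L⁻¹

Nernst: E = (26.6/1) · ln([out]/[in]), so ln([out]/[in]) = 41.0 × 1 / 26.6 = 1.5414.
[out]/[in] = e^(1.5414) = 4.671.
[in] = 129 / 4.671 = 27.62 mmol L⁻¹.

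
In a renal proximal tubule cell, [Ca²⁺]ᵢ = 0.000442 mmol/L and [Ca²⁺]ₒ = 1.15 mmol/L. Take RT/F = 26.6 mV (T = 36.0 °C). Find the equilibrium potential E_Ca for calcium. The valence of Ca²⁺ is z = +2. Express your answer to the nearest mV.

E = (26.6/z) · ln([Ca²⁺]_out/[Ca²⁺]_in) with z = +2.
= (26.6/2) · ln(1.15/0.000442) = 13.30 · ln(2602)
= 13.30 · (7.8640) = 104.59 mV

105 mV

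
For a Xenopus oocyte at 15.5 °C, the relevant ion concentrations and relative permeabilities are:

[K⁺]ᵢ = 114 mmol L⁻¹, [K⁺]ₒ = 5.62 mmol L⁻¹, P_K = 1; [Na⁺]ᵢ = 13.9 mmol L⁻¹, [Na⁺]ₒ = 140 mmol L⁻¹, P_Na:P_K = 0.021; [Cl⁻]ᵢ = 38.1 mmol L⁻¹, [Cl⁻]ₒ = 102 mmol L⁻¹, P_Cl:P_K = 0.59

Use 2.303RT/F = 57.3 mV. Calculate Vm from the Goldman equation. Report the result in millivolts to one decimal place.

Vm = 57.3 · log₁₀[(Σ P·[cation]ₒ + Σ P·[anion]ᵢ) / (Σ P·[cation]ᵢ + Σ P·[anion]ₒ)]
Numerator = 1×5.62 + 0.021×140 + 0.59×38.1 = 31.04
Denominator = 1×114 + 0.021×13.9 + 0.59×102 = 174.5
Vm = 57.3 · log₁₀(0.1779) = 57.3 × (-0.7498) = -42.96 mV

-43.0 mV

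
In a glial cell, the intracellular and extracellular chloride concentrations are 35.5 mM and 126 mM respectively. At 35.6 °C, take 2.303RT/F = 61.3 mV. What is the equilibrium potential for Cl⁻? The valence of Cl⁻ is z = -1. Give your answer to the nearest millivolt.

-34 mV

E = (61.3/z) · log₁₀([Cl⁻]_out/[Cl⁻]_in) with z = -1.
For an anion, dividing by z = -1 reverses the sign.
= (61.3/-1) · log₁₀(126/35.5) = -61.30 · log₁₀(3.549)
= -61.30 · (0.5501) = -33.72 mV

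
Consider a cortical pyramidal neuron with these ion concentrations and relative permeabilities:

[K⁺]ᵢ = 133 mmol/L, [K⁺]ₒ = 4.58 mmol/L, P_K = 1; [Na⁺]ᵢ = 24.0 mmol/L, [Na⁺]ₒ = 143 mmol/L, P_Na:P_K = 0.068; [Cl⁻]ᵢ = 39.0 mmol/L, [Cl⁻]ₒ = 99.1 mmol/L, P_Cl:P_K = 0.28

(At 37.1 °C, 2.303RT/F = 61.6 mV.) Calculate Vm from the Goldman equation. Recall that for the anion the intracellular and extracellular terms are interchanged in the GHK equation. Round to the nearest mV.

-50 mV

Vm = 61.6 · log₁₀[(Σ P·[cation]ₒ + Σ P·[anion]ᵢ) / (Σ P·[cation]ᵢ + Σ P·[anion]ₒ)]
Numerator = 1×4.58 + 0.068×143 + 0.28×39.0 = 25.22
Denominator = 1×133 + 0.068×24.0 + 0.28×99.1 = 162.4
Vm = 61.6 · log₁₀(0.15534) = 61.6 × (-0.8087) = -49.82 mV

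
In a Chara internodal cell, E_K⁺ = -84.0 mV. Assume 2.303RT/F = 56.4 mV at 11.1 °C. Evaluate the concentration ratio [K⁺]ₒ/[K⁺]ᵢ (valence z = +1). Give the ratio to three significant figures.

log₁₀([out]/[in]) = E·z/(56.4) = -84.0 × 1 / 56.4 = -1.4894
[out]/[in] = 10^(-1.4894) = 0.03241

0.0324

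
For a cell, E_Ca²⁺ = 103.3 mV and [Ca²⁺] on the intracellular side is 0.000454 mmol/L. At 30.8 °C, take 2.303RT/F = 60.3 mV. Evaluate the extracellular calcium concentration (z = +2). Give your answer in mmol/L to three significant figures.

Nernst: E = (60.3/2) · log₁₀([out]/[in]), so log₁₀([out]/[in]) = 103.3 × 2 / 60.3 = 3.4262.
[out]/[in] = 10^(3.4262) = 2668.
[out] = 2668 × 0.000454 = 1.211 mmol/L.

1.21 mmol/L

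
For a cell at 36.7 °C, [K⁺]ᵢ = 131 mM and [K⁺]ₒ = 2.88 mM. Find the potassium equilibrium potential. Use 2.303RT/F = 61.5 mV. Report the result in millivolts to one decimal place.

-102.0 mV

E = (61.5/z) · log₁₀([K⁺]_out/[K⁺]_in) with z = +1.
= (61.5/1) · log₁₀(2.88/131) = 61.50 · log₁₀(0.02198)
= 61.50 · (-1.6579) = -101.96 mV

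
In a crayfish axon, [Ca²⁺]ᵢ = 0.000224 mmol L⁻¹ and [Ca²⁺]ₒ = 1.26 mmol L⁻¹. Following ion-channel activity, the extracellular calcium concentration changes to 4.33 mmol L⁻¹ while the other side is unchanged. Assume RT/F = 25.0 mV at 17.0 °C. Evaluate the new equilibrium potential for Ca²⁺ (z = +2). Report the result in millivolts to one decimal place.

123.4 mV

After the shift: [Ca²⁺]_out = 4.33, [Ca²⁺]_in = 0.000224 mmol L⁻¹.
E_new = (25.0/2)·ln(4.33/0.000224) = 12.50 · (9.8694) = 123.37 mV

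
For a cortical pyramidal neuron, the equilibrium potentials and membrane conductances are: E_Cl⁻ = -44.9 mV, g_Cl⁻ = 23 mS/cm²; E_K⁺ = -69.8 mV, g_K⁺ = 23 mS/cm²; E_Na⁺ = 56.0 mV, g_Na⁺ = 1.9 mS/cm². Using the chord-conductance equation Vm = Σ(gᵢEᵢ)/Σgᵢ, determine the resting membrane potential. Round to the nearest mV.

Σ gᵢEᵢ = 23·(-44.9) + 23·(-69.8) + 1.9·(56.0) = -2531.70
Σ gᵢ = 23 + 23 + 1.9 = 47.9
Vm = -2531.70 / 47.9 = -52.85 mV

-53 mV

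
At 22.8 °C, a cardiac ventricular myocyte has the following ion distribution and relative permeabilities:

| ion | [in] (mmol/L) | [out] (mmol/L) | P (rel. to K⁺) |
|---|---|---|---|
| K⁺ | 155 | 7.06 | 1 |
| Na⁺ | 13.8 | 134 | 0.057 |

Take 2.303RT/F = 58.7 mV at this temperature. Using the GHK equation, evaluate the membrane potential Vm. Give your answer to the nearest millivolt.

Vm = 58.7 · log₁₀[(Σ P·[cation]ₒ + Σ P·[anion]ᵢ) / (Σ P·[cation]ᵢ + Σ P·[anion]ₒ)]
Numerator = 1×7.06 + 0.057×134 = 14.7
Denominator = 1×155 + 0.057×13.8 = 155.8
Vm = 58.7 · log₁₀(0.094347) = 58.7 × (-1.0253) = -60.18 mV

-60 mV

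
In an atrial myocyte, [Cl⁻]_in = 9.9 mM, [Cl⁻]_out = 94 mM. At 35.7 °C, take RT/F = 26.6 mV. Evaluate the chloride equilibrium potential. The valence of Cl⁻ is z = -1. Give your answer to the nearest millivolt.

-60 mV

E = (26.6/z) · ln([Cl⁻]_out/[Cl⁻]_in) with z = -1.
For an anion, dividing by z = -1 reverses the sign.
= (26.6/-1) · ln(94/9.9) = -26.60 · ln(9.495)
= -26.60 · (2.2508) = -59.87 mV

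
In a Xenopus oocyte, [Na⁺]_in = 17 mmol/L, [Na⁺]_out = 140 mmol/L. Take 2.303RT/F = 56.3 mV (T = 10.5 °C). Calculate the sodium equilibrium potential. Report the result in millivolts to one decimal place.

51.6 mV

E = (56.3/z) · log₁₀([Na⁺]_out/[Na⁺]_in) with z = +1.
= (56.3/1) · log₁₀(140/17) = 56.30 · log₁₀(8.235)
= 56.30 · (0.9157) = 51.55 mV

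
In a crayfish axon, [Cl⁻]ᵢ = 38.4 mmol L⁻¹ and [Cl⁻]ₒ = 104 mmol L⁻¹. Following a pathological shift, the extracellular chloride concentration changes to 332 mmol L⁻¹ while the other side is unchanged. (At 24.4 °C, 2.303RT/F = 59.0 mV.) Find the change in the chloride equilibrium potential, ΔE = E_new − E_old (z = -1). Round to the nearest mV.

-30 mV

E_old = (59.0/-1)·log₁₀(104/38.4) = -25.53 mV
E_new = (59.0/-1)·log₁₀(332/38.4) = -55.27 mV
ΔE = -55.27 − (-25.53) = -29.74 mV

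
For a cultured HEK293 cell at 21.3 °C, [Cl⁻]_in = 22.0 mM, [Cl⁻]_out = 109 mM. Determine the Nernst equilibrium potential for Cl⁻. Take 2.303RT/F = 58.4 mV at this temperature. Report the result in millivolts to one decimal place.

-40.6 mV

E = (58.4/z) · log₁₀([Cl⁻]_out/[Cl⁻]_in) with z = -1.
For an anion, dividing by z = -1 reverses the sign.
= (58.4/-1) · log₁₀(109/22.0) = -58.40 · log₁₀(4.955)
= -58.40 · (0.6950) = -40.59 mV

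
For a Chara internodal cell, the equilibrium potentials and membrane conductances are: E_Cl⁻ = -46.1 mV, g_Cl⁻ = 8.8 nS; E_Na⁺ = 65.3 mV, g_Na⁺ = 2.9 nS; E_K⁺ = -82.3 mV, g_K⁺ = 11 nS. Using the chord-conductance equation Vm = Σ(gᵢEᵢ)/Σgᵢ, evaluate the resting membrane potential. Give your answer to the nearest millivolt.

-49 mV

Σ gᵢEᵢ = 8.8·(-46.1) + 2.9·(65.3) + 11·(-82.3) = -1121.61
Σ gᵢ = 8.8 + 2.9 + 11 = 22.7
Vm = -1121.61 / 22.7 = -49.41 mV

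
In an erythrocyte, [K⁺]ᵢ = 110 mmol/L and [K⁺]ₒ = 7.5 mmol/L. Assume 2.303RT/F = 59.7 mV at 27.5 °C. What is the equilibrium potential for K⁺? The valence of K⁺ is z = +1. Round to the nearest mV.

E = (59.7/z) · log₁₀([K⁺]_out/[K⁺]_in) with z = +1.
= (59.7/1) · log₁₀(7.5/110) = 59.70 · log₁₀(0.06818)
= 59.70 · (-1.1663) = -69.63 mV

-70 mV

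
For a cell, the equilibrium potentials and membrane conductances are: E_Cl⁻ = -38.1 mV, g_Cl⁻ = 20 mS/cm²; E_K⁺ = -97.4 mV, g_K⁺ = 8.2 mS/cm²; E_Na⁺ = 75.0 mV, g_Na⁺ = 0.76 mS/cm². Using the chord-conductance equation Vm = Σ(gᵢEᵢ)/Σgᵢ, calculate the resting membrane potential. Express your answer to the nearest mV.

Σ gᵢEᵢ = 20·(-38.1) + 8.2·(-97.4) + 0.76·(75.0) = -1503.68
Σ gᵢ = 20 + 8.2 + 0.76 = 28.96
Vm = -1503.68 / 28.96 = -51.92 mV

-52 mV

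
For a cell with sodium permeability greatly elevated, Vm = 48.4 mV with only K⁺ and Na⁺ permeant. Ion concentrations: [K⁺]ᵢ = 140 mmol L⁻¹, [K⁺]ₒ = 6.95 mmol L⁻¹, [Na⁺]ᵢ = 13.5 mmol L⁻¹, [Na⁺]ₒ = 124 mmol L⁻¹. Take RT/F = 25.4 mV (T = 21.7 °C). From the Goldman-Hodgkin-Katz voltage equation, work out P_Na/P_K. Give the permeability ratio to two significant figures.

Let α = P_Na/P_K. GHK: Vm = 25.4·ln[(Kₒ + α·Naₒ)/(Kᵢ + α·Naᵢ)].
e^(Vm/25.4) = e^(48.4/25.4) = 6.7228
So 6.7228·(Kᵢ + α·Naᵢ) = Kₒ + α·Naₒ → α = (6.7228·140.0 − 6.95) / (124.0 − 6.7228·13.5)
α = (941.2 − 6.95) / (124.0 − 90.76) = 934.2/33.24 = 28.1

28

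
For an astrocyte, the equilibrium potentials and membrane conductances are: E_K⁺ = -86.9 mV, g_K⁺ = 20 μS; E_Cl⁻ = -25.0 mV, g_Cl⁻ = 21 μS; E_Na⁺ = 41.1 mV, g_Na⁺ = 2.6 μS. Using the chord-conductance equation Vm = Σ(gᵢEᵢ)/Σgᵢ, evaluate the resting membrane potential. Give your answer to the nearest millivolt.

-49 mV

Σ gᵢEᵢ = 20·(-86.9) + 21·(-25.0) + 2.6·(41.1) = -2156.14
Σ gᵢ = 20 + 21 + 2.6 = 43.6
Vm = -2156.14 / 43.6 = -49.45 mV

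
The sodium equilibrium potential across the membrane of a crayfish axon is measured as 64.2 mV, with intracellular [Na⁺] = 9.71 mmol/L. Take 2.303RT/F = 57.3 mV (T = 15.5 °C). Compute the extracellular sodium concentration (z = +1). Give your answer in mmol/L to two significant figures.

Nernst: E = (57.3/1) · log₁₀([out]/[in]), so log₁₀([out]/[in]) = 64.2 × 1 / 57.3 = 1.1204.
[out]/[in] = 10^(1.1204) = 13.2.
[out] = 13.2 × 9.71 = 128.1 mmol/L.

130 mmol/L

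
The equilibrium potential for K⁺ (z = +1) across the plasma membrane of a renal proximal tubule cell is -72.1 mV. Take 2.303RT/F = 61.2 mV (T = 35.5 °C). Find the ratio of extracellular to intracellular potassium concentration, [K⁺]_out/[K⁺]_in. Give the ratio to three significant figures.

0.0664

log₁₀([out]/[in]) = E·z/(61.2) = -72.1 × 1 / 61.2 = -1.1781
[out]/[in] = 10^(-1.1781) = 0.06636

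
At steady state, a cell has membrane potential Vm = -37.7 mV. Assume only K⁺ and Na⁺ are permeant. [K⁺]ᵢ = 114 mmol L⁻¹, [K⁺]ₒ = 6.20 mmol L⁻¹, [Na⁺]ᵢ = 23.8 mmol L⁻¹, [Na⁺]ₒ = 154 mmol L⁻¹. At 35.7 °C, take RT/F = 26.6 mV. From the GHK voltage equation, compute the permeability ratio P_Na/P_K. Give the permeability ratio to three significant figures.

Let α = P_Na/P_K. GHK: Vm = 26.6·ln[(Kₒ + α·Naₒ)/(Kᵢ + α·Naᵢ)].
e^(Vm/26.6) = e^(-37.7/26.6) = 0.24237
So 0.24237·(Kᵢ + α·Naᵢ) = Kₒ + α·Naₒ → α = (0.24237·114.0 − 6.2) / (154.0 − 0.24237·23.8)
α = (27.63 − 6.2) / (154.0 − 5.768) = 21.43/148.2 = 0.1446

0.145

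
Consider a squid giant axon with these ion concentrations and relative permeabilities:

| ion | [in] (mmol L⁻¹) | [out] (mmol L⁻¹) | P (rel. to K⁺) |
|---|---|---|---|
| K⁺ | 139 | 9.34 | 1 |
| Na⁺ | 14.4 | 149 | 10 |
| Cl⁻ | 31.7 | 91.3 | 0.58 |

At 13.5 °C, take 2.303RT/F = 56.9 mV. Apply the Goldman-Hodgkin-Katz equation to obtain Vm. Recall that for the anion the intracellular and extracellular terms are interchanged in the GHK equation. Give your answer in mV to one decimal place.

37.3 mV

Vm = 56.9 · log₁₀[(Σ P·[cation]ₒ + Σ P·[anion]ᵢ) / (Σ P·[cation]ᵢ + Σ P·[anion]ₒ)]
Numerator = 1×9.34 + 10×149 + 0.58×31.7 = 1518
Denominator = 1×139 + 10×14.4 + 0.58×91.3 = 336
Vm = 56.9 · log₁₀(4.5177) = 56.9 × (0.6549) = 37.26 mV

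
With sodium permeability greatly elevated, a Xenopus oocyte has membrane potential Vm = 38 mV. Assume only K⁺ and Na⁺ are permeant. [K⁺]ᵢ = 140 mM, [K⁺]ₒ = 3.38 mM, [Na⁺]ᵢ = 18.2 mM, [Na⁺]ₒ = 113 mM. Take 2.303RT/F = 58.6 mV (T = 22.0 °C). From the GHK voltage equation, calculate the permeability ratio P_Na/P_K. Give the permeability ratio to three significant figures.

Let α = P_Na/P_K. GHK: Vm = 58.6·log₁₀[(Kₒ + α·Naₒ)/(Kᵢ + α·Naᵢ)].
10^(Vm/58.6) = 10^(38.0/58.6) = 4.4511
So 4.4511·(Kᵢ + α·Naᵢ) = Kₒ + α·Naₒ → α = (4.4511·140.0 − 3.38) / (113.0 − 4.4511·18.2)
α = (623.1 − 3.38) / (113.0 − 81.01) = 619.8/31.99 = 19.37

19.4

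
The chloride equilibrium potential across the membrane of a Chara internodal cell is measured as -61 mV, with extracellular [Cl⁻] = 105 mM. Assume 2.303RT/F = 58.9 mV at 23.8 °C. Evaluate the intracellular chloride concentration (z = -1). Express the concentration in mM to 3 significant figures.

Nernst: E = (58.9/-1) · log₁₀([out]/[in]), so log₁₀([out]/[in]) = -61.0 × -1 / 58.9 = 1.0357.
[out]/[in] = 10^(1.0357) = 10.86.
[in] = 105 / 10.86 = 9.672 mM.

9.67 mM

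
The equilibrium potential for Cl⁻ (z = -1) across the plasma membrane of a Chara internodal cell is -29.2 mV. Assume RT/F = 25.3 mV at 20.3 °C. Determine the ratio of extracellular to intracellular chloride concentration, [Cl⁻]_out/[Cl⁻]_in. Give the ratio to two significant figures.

3.2

ln([out]/[in]) = E·z/(25.3) = -29.2 × -1 / 25.3 = 1.1542
[out]/[in] = e^(1.1542) = 3.171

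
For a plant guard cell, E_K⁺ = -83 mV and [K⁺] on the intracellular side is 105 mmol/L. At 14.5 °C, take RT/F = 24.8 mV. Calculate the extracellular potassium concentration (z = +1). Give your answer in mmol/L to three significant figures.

Nernst: E = (24.8/1) · ln([out]/[in]), so ln([out]/[in]) = -83.0 × 1 / 24.8 = -3.3468.
[out]/[in] = e^(-3.3468) = 0.0352.
[out] = 0.0352 × 105 = 3.696 mmol/L.

3.70 mmol/L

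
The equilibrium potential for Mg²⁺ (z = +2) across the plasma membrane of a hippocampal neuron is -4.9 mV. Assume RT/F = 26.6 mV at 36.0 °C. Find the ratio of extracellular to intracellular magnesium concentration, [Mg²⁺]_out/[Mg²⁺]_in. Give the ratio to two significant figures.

0.69

ln([out]/[in]) = E·z/(26.6) = -4.9 × 2 / 26.6 = -0.3684
[out]/[in] = e^(-0.3684) = 0.6918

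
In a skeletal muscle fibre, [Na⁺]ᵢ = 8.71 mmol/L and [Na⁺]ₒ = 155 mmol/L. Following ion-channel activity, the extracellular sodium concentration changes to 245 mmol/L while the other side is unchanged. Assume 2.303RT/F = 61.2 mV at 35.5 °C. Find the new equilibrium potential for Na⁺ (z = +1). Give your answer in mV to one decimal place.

After the shift: [Na⁺]_out = 245, [Na⁺]_in = 8.71 mmol/L.
E_new = (61.2/1)·log₁₀(245/8.71) = 61.20 · (1.4491) = 88.69 mV

88.7 mV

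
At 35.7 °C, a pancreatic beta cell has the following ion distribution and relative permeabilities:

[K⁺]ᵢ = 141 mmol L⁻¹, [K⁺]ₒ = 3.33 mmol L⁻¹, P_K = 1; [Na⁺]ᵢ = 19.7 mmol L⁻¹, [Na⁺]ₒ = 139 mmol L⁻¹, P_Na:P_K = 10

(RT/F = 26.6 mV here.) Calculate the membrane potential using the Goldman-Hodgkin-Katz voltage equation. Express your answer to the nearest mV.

Vm = 26.6 · ln[(Σ P·[cation]ₒ + Σ P·[anion]ᵢ) / (Σ P·[cation]ᵢ + Σ P·[anion]ₒ)]
Numerator = 1×3.33 + 10×139 = 1393
Denominator = 1×141 + 10×19.7 = 338
Vm = 26.6 · ln(4.1223) = 26.6 × (1.4164) = 37.68 mV

38 mV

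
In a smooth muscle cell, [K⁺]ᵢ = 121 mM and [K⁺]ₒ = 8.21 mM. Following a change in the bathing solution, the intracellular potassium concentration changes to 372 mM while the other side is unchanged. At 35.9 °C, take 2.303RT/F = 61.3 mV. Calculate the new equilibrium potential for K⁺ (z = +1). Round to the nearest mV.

After the shift: [K⁺]_out = 8.21, [K⁺]_in = 372 mM.
E_new = (61.3/1)·log₁₀(8.21/372) = 61.30 · (-1.6562) = -101.53 mV

-102 mV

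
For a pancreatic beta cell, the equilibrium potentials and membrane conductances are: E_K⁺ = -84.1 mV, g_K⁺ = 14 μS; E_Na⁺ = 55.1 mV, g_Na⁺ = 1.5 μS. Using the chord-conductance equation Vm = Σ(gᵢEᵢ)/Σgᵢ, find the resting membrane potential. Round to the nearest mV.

-71 mV

Σ gᵢEᵢ = 14·(-84.1) + 1.5·(55.1) = -1094.75
Σ gᵢ = 14 + 1.5 = 15.5
Vm = -1094.75 / 15.5 = -70.63 mV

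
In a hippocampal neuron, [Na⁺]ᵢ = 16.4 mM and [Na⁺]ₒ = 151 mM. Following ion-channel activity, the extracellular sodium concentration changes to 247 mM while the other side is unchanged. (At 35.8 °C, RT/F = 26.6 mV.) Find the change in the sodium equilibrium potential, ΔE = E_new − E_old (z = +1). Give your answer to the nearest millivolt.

E_old = (26.6/1)·ln(151/16.4) = 59.05 mV
E_new = (26.6/1)·ln(247/16.4) = 72.14 mV
ΔE = 72.14 − (59.05) = 13.09 mV

13 mV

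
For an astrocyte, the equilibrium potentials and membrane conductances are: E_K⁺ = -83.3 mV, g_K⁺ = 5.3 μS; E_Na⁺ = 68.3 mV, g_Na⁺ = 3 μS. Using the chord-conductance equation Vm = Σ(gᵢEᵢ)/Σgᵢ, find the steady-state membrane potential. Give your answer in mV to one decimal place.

Σ gᵢEᵢ = 5.3·(-83.3) + 3·(68.3) = -236.59
Σ gᵢ = 5.3 + 3 = 8.3
Vm = -236.59 / 8.3 = -28.50 mV

-28.5 mV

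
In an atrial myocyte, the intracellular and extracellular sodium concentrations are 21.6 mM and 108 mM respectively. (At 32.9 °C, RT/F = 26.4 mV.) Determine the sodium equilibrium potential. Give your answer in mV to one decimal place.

42.5 mV

E = (26.4/z) · ln([Na⁺]_out/[Na⁺]_in) with z = +1.
= (26.4/1) · ln(108/21.6) = 26.40 · ln(5)
= 26.40 · (1.6094) = 42.49 mV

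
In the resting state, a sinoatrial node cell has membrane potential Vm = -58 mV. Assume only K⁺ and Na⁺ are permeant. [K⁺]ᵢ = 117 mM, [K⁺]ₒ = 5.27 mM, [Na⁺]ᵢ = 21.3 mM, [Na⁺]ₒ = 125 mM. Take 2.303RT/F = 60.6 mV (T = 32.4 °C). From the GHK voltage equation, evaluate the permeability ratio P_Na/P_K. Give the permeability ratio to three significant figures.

0.0623

Let α = P_Na/P_K. GHK: Vm = 60.6·log₁₀[(Kₒ + α·Naₒ)/(Kᵢ + α·Naᵢ)].
10^(Vm/60.6) = 10^(-58.0/60.6) = 0.11038
So 0.11038·(Kᵢ + α·Naᵢ) = Kₒ + α·Naₒ → α = (0.11038·117.0 − 5.27) / (125.0 − 0.11038·21.3)
α = (12.91 − 5.27) / (125.0 − 2.351) = 7.645/122.6 = 0.06233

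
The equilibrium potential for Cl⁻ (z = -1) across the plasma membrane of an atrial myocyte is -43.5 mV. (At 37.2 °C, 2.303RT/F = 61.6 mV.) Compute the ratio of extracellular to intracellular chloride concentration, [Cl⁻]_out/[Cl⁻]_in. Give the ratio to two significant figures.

log₁₀([out]/[in]) = E·z/(61.6) = -43.5 × -1 / 61.6 = 0.7062
[out]/[in] = 10^(0.7062) = 5.084

5.1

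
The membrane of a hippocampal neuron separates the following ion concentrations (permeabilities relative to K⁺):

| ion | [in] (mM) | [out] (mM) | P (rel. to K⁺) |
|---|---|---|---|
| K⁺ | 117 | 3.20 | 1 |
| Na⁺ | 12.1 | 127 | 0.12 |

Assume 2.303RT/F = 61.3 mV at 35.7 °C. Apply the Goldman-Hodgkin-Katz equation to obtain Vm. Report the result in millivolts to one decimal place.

Vm = 61.3 · log₁₀[(Σ P·[cation]ₒ + Σ P·[anion]ᵢ) / (Σ P·[cation]ᵢ + Σ P·[anion]ₒ)]
Numerator = 1×3.20 + 0.12×127 = 18.44
Denominator = 1×117 + 0.12×12.1 = 118.5
Vm = 61.3 · log₁₀(0.15567) = 61.3 × (-0.8078) = -49.52 mV

-49.5 mV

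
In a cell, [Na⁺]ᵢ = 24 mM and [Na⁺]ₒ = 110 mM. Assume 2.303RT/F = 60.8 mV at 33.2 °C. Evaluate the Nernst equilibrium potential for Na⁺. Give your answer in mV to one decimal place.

40.2 mV

E = (60.8/z) · log₁₀([Na⁺]_out/[Na⁺]_in) with z = +1.
= (60.8/1) · log₁₀(110/24) = 60.80 · log₁₀(4.583)
= 60.80 · (0.6612) = 40.20 mV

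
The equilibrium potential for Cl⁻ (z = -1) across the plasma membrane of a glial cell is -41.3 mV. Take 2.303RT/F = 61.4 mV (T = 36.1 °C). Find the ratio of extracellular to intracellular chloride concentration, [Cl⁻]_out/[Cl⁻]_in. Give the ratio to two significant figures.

4.7

log₁₀([out]/[in]) = E·z/(61.4) = -41.3 × -1 / 61.4 = 0.6726
[out]/[in] = 10^(0.6726) = 4.706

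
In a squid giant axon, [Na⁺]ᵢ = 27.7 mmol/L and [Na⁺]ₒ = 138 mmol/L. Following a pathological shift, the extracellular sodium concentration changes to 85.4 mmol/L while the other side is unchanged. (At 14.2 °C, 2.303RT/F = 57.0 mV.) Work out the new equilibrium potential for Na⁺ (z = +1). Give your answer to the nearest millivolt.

After the shift: [Na⁺]_out = 85.4, [Na⁺]_in = 27.7 mmol/L.
E_new = (57.0/1)·log₁₀(85.4/27.7) = 57.00 · (0.4890) = 27.87 mV

28 mV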